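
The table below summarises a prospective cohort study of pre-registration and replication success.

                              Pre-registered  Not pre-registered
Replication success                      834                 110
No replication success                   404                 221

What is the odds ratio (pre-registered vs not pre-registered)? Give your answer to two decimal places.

Reading the table with exposure as columns: a = 834 (Pre-registered, case), b = 404 (Pre-registered, non-case), c = 110 (Not pre-registered, case), d = 221.
OR = (a·d)/(b·c) = (834 × 221) / (404 × 110) = 184314 / 44440 = 4.14748
The odds of replication success are about 4.15 times as high in the pre-registered group.

4.15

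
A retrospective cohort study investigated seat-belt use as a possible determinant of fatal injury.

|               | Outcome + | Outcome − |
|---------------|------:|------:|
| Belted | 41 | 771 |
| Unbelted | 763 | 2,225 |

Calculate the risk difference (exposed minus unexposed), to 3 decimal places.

-0.205

Cells: a = 41, b = 771, c = 763, d = 2225.
Risk in exposed = 41/812 = 0.050493; risk in unexposed = 763/2988 = 0.255355.
Risk difference = 0.050493 − 0.255355 = -0.204862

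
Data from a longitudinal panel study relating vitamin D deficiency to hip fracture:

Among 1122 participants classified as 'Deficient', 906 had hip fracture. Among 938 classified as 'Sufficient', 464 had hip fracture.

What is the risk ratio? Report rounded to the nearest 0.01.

1.63

From the description: a = 906, b = 216, c = 464, d = 474.
Risk in exposed = 906/1122 = 0.80749; risk in unexposed = 464/938 = 0.49467.
RR = 0.80749 / 0.49467 = 1.63238
The risk among the exposed is 1.63 times that among the unexposed.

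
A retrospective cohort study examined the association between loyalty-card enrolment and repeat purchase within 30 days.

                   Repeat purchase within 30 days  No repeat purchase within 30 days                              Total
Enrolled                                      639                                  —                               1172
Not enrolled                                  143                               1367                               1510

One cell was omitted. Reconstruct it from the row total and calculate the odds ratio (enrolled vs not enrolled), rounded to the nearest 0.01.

The missing cell is in the exposed row: 1172 − 639 = 533.
So a = 639, b = 533, c = 143, d = 1367.
OR = (a·d)/(b·c) = (639 × 1367) / (533 × 143) = 873513 / 76219 = 11.46057

11.46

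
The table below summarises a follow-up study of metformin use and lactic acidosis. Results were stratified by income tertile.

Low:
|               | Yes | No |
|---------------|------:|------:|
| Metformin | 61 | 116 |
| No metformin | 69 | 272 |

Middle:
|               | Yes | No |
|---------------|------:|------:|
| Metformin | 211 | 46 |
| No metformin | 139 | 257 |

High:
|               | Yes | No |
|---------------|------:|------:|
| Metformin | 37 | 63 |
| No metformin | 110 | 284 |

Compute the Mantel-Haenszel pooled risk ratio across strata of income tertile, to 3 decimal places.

1.965

RR_MH = Σ(aᵢ·n₀ᵢ/nᵢ) / Σ(cᵢ·n₁ᵢ/nᵢ), with n₁ᵢ = aᵢ+bᵢ (exposed), n₀ᵢ = cᵢ+dᵢ (unexposed), nᵢ = n₁ᵢ+n₀ᵢ.
Stratum 1 (Low): n₁ = 177, n₀ = 341, n = 518; a·n₀/n = 61·341/518 = 40.1564; c·n₁/n = 69·177/518 = 23.5772
Stratum 2 (Middle): n₁ = 257, n₀ = 396, n = 653; a·n₀/n = 211·396/653 = 127.9571; c·n₁/n = 139·257/653 = 54.7060
Stratum 3 (High): n₁ = 100, n₀ = 394, n = 494; a·n₀/n = 37·394/494 = 29.5101; c·n₁/n = 110·100/494 = 22.2672
RR_MH = (40.1564 + 127.9571 + 29.5101) / (23.5772 + 54.7060 + 22.2672) = 197.6236 / 100.5504 = 1.96542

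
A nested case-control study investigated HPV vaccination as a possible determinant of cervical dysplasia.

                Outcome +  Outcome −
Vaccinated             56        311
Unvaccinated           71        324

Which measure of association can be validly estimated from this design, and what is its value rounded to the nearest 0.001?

0.822

Cells: a = 56, b = 311, c = 71, d = 324.
This is a nested case-control study: participants were sampled on outcome status, so risks in the source population cannot be estimated directly — relative risk is not valid here. The odds ratio is the appropriate measure.
OR = (a·d)/(b·c) = (56 × 324) / (311 × 71) = 18144 / 22081 = 0.82170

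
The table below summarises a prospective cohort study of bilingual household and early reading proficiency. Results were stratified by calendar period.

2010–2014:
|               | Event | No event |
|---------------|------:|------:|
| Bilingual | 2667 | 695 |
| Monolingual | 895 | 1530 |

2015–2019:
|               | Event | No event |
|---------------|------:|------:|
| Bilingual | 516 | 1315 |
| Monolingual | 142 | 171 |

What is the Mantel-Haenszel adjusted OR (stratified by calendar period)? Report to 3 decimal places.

3.835

OR_MH = Σ(aᵢdᵢ/nᵢ) / Σ(bᵢcᵢ/nᵢ), where nᵢ is the stratum total.
Stratum 1 (2010–2014): n = 5787; a·d/n = 2667·1530/5787 = 705.1166; b·c/n = 695·895/5787 = 107.4866
Stratum 2 (2015–2019): n = 2144; a·d/n = 516·171/2144 = 41.1549; b·c/n = 1315·142/2144 = 87.0942
OR_MH = (705.1166 + 41.1549) / (107.4866 + 87.0942) = 746.2715 / 194.5808 = 3.83528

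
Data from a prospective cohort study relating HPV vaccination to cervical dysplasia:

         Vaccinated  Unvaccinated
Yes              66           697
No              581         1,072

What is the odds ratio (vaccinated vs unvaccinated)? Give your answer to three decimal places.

Reading the table with exposure as columns: a = 66 (Vaccinated, case), b = 581 (Vaccinated, non-case), c = 697 (Unvaccinated, case), d = 1072.
OR = (a·d)/(b·c) = (66 × 1072) / (581 × 697) = 70752 / 404957 = 0.17471
Exposure is associated with lower odds of cervical dysplasia (OR = 0.17 < 1).

0.175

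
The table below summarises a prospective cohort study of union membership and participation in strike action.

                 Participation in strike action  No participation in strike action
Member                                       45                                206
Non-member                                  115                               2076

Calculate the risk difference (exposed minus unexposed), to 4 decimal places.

Cells: a = 45, b = 206, c = 115, d = 2076.
Risk in exposed = 45/251 = 0.179283; risk in unexposed = 115/2191 = 0.052487.
Risk difference = 0.179283 − 0.052487 = 0.126795

0.1268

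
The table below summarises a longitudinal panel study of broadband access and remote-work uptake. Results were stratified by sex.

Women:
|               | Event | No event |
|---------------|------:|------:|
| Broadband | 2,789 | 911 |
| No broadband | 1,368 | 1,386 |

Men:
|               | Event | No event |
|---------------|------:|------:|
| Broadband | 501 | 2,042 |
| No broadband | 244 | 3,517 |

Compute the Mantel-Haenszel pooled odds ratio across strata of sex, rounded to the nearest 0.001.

OR_MH = Σ(aᵢdᵢ/nᵢ) / Σ(bᵢcᵢ/nᵢ), where nᵢ is the stratum total.
Stratum 1 (Women): n = 6454; a·d/n = 2789·1386/6454 = 598.9393; b·c/n = 911·1368/6454 = 193.0970
Stratum 2 (Men): n = 6304; a·d/n = 501·3517/6304 = 279.5078; b·c/n = 2042·244/6304 = 79.0368
OR_MH = (598.9393 + 279.5078) / (193.0970 + 79.0368) = 878.4470 / 272.1338 = 3.22800

3.228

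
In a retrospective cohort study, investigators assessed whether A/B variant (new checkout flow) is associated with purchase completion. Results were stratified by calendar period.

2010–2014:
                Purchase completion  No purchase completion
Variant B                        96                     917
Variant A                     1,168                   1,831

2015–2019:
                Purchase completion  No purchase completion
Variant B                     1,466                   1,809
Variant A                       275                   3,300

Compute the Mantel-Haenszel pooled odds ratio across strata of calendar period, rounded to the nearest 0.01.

2.21

OR_MH = Σ(aᵢdᵢ/nᵢ) / Σ(bᵢcᵢ/nᵢ), where nᵢ is the stratum total.
Stratum 1 (2010–2014): n = 4012; a·d/n = 96·1831/4012 = 43.8126; b·c/n = 917·1168/4012 = 266.9631
Stratum 2 (2015–2019): n = 6850; a·d/n = 1466·3300/6850 = 706.2482; b·c/n = 1809·275/6850 = 72.6241
OR_MH = (43.8126 + 706.2482) / (266.9631 + 72.6241) = 750.0607 / 339.5872 = 2.20874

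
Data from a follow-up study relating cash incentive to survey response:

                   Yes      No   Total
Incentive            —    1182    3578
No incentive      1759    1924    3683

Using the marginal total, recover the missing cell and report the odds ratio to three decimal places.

The missing cell is in the exposed row: 3578 − 1182 = 2396.
So a = 2396, b = 1182, c = 1759, d = 1924.
OR = (a·d)/(b·c) = (2396 × 1924) / (1182 × 1759) = 4609904 / 2079138 = 2.21722

2.217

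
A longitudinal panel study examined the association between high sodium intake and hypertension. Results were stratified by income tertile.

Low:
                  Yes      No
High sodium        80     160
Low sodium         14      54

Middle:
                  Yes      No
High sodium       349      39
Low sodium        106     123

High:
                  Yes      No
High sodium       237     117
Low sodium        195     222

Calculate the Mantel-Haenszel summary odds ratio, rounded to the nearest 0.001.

OR_MH = Σ(aᵢdᵢ/nᵢ) / Σ(bᵢcᵢ/nᵢ), where nᵢ is the stratum total.
Stratum 1 (Low): n = 308; a·d/n = 80·54/308 = 14.0260; b·c/n = 160·14/308 = 7.2727
Stratum 2 (Middle): n = 617; a·d/n = 349·123/617 = 69.5737; b·c/n = 39·106/617 = 6.7002
Stratum 3 (High): n = 771; a·d/n = 237·222/771 = 68.2412; b·c/n = 117·195/771 = 29.5914
OR_MH = (14.0260 + 69.5737 + 68.2412) / (7.2727 + 6.7002 + 29.5914) = 151.8410 / 43.5643 = 3.48544

3.485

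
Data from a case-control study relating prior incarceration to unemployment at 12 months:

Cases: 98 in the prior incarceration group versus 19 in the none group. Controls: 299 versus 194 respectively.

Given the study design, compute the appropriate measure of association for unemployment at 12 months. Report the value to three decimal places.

From the description: a = 98, b = 299, c = 19, d = 194.
This is a case-control study: participants were sampled on outcome status, so risks in the source population cannot be estimated directly — relative risk is not valid here. The odds ratio is the appropriate measure.
OR = (a·d)/(b·c) = (98 × 194) / (299 × 19) = 19012 / 5681 = 3.34659

3.347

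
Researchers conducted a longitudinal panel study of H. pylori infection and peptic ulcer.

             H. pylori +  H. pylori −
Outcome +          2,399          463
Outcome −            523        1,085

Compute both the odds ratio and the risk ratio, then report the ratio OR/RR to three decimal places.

3.916

Reading the table with exposure as columns: a = 2399 (H. pylori +, case), b = 523 (H. pylori +, non-case), c = 463 (H. pylori −, case), d = 1085.
OR = (2399·1085)/(523·463) = 2602915/242149 = 10.74923
Risk in exposed = 2399/2922 = 0.82101; risk in unexposed = 463/1548 = 0.29910; RR = 2.74499
OR/RR = 10.74923 / 2.74499 = 3.91595
The outcome is not rare, so the OR lies further from 1 than the RR.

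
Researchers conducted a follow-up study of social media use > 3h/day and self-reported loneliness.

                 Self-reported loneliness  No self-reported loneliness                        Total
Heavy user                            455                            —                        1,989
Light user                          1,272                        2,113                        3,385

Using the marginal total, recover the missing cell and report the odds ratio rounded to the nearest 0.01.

0.49

The missing cell is in the exposed row: 1989 − 455 = 1534.
So a = 455, b = 1534, c = 1272, d = 2113.
OR = (a·d)/(b·c) = (455 × 2113) / (1534 × 1272) = 961415 / 1951248 = 0.49272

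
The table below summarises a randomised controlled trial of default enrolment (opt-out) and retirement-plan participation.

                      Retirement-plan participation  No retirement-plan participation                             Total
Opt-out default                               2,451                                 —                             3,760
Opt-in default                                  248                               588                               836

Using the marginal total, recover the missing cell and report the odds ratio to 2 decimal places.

The missing cell is in the exposed row: 3760 − 2451 = 1309.
So a = 2451, b = 1309, c = 248, d = 588.
OR = (a·d)/(b·c) = (2451 × 588) / (1309 × 248) = 1441188 / 324632 = 4.43945

4.44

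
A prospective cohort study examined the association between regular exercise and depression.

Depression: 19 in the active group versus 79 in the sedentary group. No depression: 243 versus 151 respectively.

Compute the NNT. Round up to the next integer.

Risk in treated group = 19/262 = 0.07252; risk in control = 79/230 = 0.34348.
Absolute risk reduction = 0.34348 − 0.07252 = 0.27096
NNT = 1 / ARR = 1 / 0.27096 = 3.691 → round up → 4

4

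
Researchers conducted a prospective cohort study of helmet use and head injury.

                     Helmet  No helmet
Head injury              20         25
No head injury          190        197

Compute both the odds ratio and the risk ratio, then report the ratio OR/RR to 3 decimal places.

0.981

Reading the table with exposure as columns: a = 20 (Helmet, case), b = 190 (Helmet, non-case), c = 25 (No helmet, case), d = 197.
OR = (20·197)/(190·25) = 3940/4750 = 0.82947
Risk in exposed = 20/210 = 0.09524; risk in unexposed = 25/222 = 0.11261; RR = 0.84571
OR/RR = 0.82947 / 0.84571 = 0.98080
The outcome is not rare, so the OR lies further from 1 than the RR.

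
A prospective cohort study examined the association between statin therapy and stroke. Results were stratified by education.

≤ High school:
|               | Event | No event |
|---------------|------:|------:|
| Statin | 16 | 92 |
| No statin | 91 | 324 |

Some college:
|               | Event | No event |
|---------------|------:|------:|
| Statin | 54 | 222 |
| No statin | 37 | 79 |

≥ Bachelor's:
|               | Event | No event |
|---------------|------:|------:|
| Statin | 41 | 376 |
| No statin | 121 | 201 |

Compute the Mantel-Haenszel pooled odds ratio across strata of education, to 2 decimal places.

OR_MH = Σ(aᵢdᵢ/nᵢ) / Σ(bᵢcᵢ/nᵢ), where nᵢ is the stratum total.
Stratum 1 (≤ High school): n = 523; a·d/n = 16·324/523 = 9.9120; b·c/n = 92·91/523 = 16.0076
Stratum 2 (Some college): n = 392; a·d/n = 54·79/392 = 10.8827; b·c/n = 222·37/392 = 20.9541
Stratum 3 (≥ Bachelor's): n = 739; a·d/n = 41·201/739 = 11.1516; b·c/n = 376·121/739 = 61.5643
OR_MH = (9.9120 + 10.8827 + 11.1516) / (16.0076 + 20.9541 + 61.5643) = 31.9463 / 98.5260 = 0.32424

0.32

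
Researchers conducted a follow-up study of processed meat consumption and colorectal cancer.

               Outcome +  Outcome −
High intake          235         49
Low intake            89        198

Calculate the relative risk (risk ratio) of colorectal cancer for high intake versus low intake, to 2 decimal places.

Cells: a = 235, b = 49, c = 89, d = 198.
Risk in exposed = 235/284 = 0.82746; risk in unexposed = 89/287 = 0.31010.
RR = 0.82746 / 0.31010 = 2.66834
The risk among the exposed is 2.67 times that among the unexposed.

2.67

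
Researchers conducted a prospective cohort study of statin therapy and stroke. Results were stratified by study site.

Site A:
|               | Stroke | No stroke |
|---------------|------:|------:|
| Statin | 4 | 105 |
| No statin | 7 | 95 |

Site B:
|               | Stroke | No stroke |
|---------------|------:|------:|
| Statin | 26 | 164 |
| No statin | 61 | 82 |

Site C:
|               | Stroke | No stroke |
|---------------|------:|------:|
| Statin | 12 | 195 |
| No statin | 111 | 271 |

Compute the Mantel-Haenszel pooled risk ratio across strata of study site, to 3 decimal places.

0.270

RR_MH = Σ(aᵢ·n₀ᵢ/nᵢ) / Σ(cᵢ·n₁ᵢ/nᵢ), with n₁ᵢ = aᵢ+bᵢ (exposed), n₀ᵢ = cᵢ+dᵢ (unexposed), nᵢ = n₁ᵢ+n₀ᵢ.
Stratum 1 (Site A): n₁ = 109, n₀ = 102, n = 211; a·n₀/n = 4·102/211 = 1.9336; c·n₁/n = 7·109/211 = 3.6161
Stratum 2 (Site B): n₁ = 190, n₀ = 143, n = 333; a·n₀/n = 26·143/333 = 11.1652; c·n₁/n = 61·190/333 = 34.8048
Stratum 3 (Site C): n₁ = 207, n₀ = 382, n = 589; a·n₀/n = 12·382/589 = 7.7827; c·n₁/n = 111·207/589 = 39.0102
RR_MH = (1.9336 + 11.1652 + 7.7827) / (3.6161 + 34.8048 + 39.0102) = 20.8815 / 77.4311 = 0.26968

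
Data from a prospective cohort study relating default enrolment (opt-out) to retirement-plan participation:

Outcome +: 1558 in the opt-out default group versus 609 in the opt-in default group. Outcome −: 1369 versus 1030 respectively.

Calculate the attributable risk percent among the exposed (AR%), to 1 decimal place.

From the description: a = 1558, b = 1369, c = 609, d = 1030.
Risk in exposed = 1558/2927 = 0.53229; risk in unexposed = 609/1639 = 0.37157.
RR = 0.53229/0.37157 = 1.43254
AR% = (RR − 1)/RR × 100 = (1.43254 − 1)/1.43254 × 100 = 30.1939%

30.2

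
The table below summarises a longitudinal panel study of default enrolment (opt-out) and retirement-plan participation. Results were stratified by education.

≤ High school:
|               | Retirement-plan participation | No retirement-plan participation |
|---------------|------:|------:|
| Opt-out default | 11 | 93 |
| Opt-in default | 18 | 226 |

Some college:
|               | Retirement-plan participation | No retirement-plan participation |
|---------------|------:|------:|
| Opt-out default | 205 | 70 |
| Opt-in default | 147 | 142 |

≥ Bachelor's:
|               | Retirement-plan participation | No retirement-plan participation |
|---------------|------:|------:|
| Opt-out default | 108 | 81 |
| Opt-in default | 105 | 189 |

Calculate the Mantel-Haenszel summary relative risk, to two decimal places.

RR_MH = Σ(aᵢ·n₀ᵢ/nᵢ) / Σ(cᵢ·n₁ᵢ/nᵢ), with n₁ᵢ = aᵢ+bᵢ (exposed), n₀ᵢ = cᵢ+dᵢ (unexposed), nᵢ = n₁ᵢ+n₀ᵢ.
Stratum 1 (≤ High school): n₁ = 104, n₀ = 244, n = 348; a·n₀/n = 11·244/348 = 7.7126; c·n₁/n = 18·104/348 = 5.3793
Stratum 2 (Some college): n₁ = 275, n₀ = 289, n = 564; a·n₀/n = 205·289/564 = 105.0443; c·n₁/n = 147·275/564 = 71.6755
Stratum 3 (≥ Bachelor's): n₁ = 189, n₀ = 294, n = 483; a·n₀/n = 108·294/483 = 65.7391; c·n₁/n = 105·189/483 = 41.0870
RR_MH = (7.7126 + 105.0443 + 65.7391) / (5.3793 + 71.6755 + 41.0870) = 178.4961 / 118.1418 = 1.51086

1.51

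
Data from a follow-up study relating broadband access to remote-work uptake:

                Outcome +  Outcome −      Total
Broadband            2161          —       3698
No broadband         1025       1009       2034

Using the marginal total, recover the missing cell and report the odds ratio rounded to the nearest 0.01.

1.38

The missing cell is in the exposed row: 3698 − 2161 = 1537.
So a = 2161, b = 1537, c = 1025, d = 1009.
OR = (a·d)/(b·c) = (2161 × 1009) / (1537 × 1025) = 2180449 / 1575425 = 1.38404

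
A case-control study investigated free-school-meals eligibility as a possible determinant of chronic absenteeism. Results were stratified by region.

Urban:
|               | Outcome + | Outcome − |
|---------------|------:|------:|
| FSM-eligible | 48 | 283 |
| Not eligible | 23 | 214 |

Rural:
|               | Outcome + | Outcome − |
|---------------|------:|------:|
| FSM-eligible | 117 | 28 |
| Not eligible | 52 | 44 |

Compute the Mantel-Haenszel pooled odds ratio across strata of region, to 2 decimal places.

OR_MH = Σ(aᵢdᵢ/nᵢ) / Σ(bᵢcᵢ/nᵢ), where nᵢ is the stratum total.
Stratum 1 (Urban): n = 568; a·d/n = 48·214/568 = 18.0845; b·c/n = 283·23/568 = 11.4595
Stratum 2 (Rural): n = 241; a·d/n = 117·44/241 = 21.3610; b·c/n = 28·52/241 = 6.0415
OR_MH = (18.0845 + 21.3610) / (11.4595 + 6.0415) = 39.4455 / 17.5010 = 2.25390

2.25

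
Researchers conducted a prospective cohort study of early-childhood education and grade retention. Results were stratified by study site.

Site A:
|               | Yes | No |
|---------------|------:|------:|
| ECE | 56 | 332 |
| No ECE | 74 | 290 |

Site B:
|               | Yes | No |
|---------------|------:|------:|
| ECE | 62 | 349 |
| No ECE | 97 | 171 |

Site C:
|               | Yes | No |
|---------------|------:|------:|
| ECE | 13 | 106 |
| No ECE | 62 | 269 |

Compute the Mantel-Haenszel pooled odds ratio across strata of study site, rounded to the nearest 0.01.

OR_MH = Σ(aᵢdᵢ/nᵢ) / Σ(bᵢcᵢ/nᵢ), where nᵢ is the stratum total.
Stratum 1 (Site A): n = 752; a·d/n = 56·290/752 = 21.5957; b·c/n = 332·74/752 = 32.6702
Stratum 2 (Site B): n = 679; a·d/n = 62·171/679 = 15.6141; b·c/n = 349·97/679 = 49.8571
Stratum 3 (Site C): n = 450; a·d/n = 13·269/450 = 7.7711; b·c/n = 106·62/450 = 14.6044
OR_MH = (21.5957 + 15.6141 + 7.7711) / (32.6702 + 49.8571 + 14.6044) = 44.9810 / 97.1318 = 0.46309

0.46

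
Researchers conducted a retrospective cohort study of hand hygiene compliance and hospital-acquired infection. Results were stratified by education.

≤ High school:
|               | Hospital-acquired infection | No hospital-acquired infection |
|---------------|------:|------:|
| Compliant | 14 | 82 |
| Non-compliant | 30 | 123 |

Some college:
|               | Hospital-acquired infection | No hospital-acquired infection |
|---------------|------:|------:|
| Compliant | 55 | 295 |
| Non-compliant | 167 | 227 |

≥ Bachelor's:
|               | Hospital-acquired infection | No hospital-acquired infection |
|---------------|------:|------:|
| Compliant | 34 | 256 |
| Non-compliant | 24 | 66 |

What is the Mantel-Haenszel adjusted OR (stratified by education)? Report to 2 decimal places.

OR_MH = Σ(aᵢdᵢ/nᵢ) / Σ(bᵢcᵢ/nᵢ), where nᵢ is the stratum total.
Stratum 1 (≤ High school): n = 249; a·d/n = 14·123/249 = 6.9157; b·c/n = 82·30/249 = 9.8795
Stratum 2 (Some college): n = 744; a·d/n = 55·227/744 = 16.7809; b·c/n = 295·167/744 = 66.2164
Stratum 3 (≥ Bachelor's): n = 380; a·d/n = 34·66/380 = 5.9053; b·c/n = 256·24/380 = 16.1684
OR_MH = (6.9157 + 16.7809 + 5.9053) / (9.8795 + 66.2164 + 16.1684) = 29.6018 / 92.2643 = 0.32084

0.32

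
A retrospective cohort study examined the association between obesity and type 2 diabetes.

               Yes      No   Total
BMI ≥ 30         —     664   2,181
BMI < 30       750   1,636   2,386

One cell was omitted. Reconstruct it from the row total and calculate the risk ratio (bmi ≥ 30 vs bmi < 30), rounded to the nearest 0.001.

The missing cell is in the exposed row: 2181 − 664 = 1517.
So a = 1517, b = 664, c = 750, d = 1636.
RR = [a/(a+b)] / [c/(c+d)] = (1517/2181) / (750/2386) = 0.69555/0.31433 = 2.21278

2.213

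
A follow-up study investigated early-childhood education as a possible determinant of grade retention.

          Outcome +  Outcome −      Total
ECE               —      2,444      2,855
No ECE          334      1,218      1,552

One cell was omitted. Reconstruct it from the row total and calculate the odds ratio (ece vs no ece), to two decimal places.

The missing cell is in the exposed row: 2855 − 2444 = 411.
So a = 411, b = 2444, c = 334, d = 1218.
OR = (a·d)/(b·c) = (411 × 1218) / (2444 × 334) = 500598 / 816296 = 0.61326

0.61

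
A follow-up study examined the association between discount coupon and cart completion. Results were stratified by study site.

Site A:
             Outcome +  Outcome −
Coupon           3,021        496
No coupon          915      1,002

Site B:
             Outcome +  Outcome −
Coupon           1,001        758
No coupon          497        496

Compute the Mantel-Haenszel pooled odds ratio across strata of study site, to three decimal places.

3.346

OR_MH = Σ(aᵢdᵢ/nᵢ) / Σ(bᵢcᵢ/nᵢ), where nᵢ is the stratum total.
Stratum 1 (Site A): n = 5434; a·d/n = 3021·1002/5434 = 557.0559; b·c/n = 496·915/5434 = 83.5186
Stratum 2 (Site B): n = 2752; a·d/n = 1001·496/2752 = 180.4128; b·c/n = 758·497/2752 = 136.8917
OR_MH = (557.0559 + 180.4128) / (83.5186 + 136.8917) = 737.4687 / 220.4103 = 3.34589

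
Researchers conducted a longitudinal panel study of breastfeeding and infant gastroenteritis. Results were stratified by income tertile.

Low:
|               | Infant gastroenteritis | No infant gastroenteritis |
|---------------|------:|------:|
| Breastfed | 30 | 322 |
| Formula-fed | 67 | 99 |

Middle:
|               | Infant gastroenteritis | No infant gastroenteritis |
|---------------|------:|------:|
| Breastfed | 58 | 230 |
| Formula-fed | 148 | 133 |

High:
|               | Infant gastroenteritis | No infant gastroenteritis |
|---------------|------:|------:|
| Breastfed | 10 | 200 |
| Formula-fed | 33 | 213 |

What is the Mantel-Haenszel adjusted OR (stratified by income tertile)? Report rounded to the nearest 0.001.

0.207

OR_MH = Σ(aᵢdᵢ/nᵢ) / Σ(bᵢcᵢ/nᵢ), where nᵢ is the stratum total.
Stratum 1 (Low): n = 518; a·d/n = 30·99/518 = 5.7336; b·c/n = 322·67/518 = 41.6486
Stratum 2 (Middle): n = 569; a·d/n = 58·133/569 = 13.5571; b·c/n = 230·148/569 = 59.8243
Stratum 3 (High): n = 456; a·d/n = 10·213/456 = 4.6711; b·c/n = 200·33/456 = 14.4737
OR_MH = (5.7336 + 13.5571 + 4.6711) / (41.6486 + 59.8243 + 14.4737) = 23.9618 / 115.9466 = 0.20666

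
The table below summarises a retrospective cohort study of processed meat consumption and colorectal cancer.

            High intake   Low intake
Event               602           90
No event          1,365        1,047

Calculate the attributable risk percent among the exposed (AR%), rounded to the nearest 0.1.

Reading the table with exposure as columns: a = 602 (High intake, case), b = 1365 (High intake, non-case), c = 90 (Low intake, case), d = 1047.
Risk in exposed = 602/1967 = 0.30605; risk in unexposed = 90/1137 = 0.07916.
RR = 0.30605/0.07916 = 3.86643
AR% = (RR − 1)/RR × 100 = (3.86643 − 1)/3.86643 × 100 = 74.1363%

74.1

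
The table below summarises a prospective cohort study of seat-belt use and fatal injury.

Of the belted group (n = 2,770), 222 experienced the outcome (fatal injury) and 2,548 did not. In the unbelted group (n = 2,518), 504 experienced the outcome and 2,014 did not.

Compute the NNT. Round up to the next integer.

9

Risk in treated group = 222/2770 = 0.08014; risk in control = 504/2518 = 0.20016.
Absolute risk reduction = 0.20016 − 0.08014 = 0.12001
NNT = 1 / ARR = 1 / 0.12001 = 8.332 → round up → 9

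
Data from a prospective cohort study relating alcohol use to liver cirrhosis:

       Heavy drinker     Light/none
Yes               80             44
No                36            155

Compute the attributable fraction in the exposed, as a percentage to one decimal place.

67.9

Reading the table with exposure as columns: a = 80 (Heavy drinker, case), b = 36 (Heavy drinker, non-case), c = 44 (Light/none, case), d = 155.
Risk in exposed = 80/116 = 0.68966; risk in unexposed = 44/199 = 0.22111.
RR = 0.68966/0.22111 = 3.11912
AR% = (RR − 1)/RR × 100 = (3.11912 − 1)/3.11912 × 100 = 67.9397%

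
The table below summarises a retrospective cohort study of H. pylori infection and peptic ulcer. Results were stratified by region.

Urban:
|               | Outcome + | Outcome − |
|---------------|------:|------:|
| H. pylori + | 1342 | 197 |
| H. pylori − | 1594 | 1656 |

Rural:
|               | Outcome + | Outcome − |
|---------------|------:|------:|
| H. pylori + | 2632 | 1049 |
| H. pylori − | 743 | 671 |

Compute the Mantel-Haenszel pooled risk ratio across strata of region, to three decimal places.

RR_MH = Σ(aᵢ·n₀ᵢ/nᵢ) / Σ(cᵢ·n₁ᵢ/nᵢ), with n₁ᵢ = aᵢ+bᵢ (exposed), n₀ᵢ = cᵢ+dᵢ (unexposed), nᵢ = n₁ᵢ+n₀ᵢ.
Stratum 1 (Urban): n₁ = 1539, n₀ = 3250, n = 4789; a·n₀/n = 1342·3250/4789 = 910.7329; c·n₁/n = 1594·1539/4789 = 512.2502
Stratum 2 (Rural): n₁ = 3681, n₀ = 1414, n = 5095; a·n₀/n = 2632·1414/5095 = 730.4510; c·n₁/n = 743·3681/5095 = 536.7974
RR_MH = (910.7329 + 730.4510) / (512.2502 + 536.7974) = 1641.1840 / 1049.0476 = 1.56445

1.564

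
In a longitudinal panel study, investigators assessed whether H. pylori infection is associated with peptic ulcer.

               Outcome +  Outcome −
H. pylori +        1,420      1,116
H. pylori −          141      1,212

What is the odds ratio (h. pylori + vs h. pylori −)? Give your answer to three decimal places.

10.937

Cells: a = 1420, b = 1116, c = 141, d = 1212.
OR = (a·d)/(b·c) = (1420 × 1212) / (1116 × 141) = 1721040 / 157356 = 10.93724
The odds of peptic ulcer are about 10.94 times as high in the h. pylori + group.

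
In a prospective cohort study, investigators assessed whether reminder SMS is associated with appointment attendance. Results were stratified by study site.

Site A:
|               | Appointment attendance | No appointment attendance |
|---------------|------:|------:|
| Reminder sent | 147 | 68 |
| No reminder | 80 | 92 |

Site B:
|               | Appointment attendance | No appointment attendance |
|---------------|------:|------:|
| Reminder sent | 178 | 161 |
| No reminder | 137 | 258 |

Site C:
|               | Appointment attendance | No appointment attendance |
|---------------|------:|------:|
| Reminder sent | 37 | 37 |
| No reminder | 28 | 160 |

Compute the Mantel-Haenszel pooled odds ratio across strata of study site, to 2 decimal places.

OR_MH = Σ(aᵢdᵢ/nᵢ) / Σ(bᵢcᵢ/nᵢ), where nᵢ is the stratum total.
Stratum 1 (Site A): n = 387; a·d/n = 147·92/387 = 34.9457; b·c/n = 68·80/387 = 14.0568
Stratum 2 (Site B): n = 734; a·d/n = 178·258/734 = 62.5668; b·c/n = 161·137/734 = 30.0504
Stratum 3 (Site C): n = 262; a·d/n = 37·160/262 = 22.5954; b·c/n = 37·28/262 = 3.9542
OR_MH = (34.9457 + 62.5668 + 22.5954) / (14.0568 + 30.0504 + 3.9542) = 120.1079 / 48.0615 = 2.49905

2.50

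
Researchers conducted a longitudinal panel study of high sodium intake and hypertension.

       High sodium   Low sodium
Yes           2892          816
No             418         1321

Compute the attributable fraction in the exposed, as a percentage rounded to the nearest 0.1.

56.3

Reading the table with exposure as columns: a = 2892 (High sodium, case), b = 418 (High sodium, non-case), c = 816 (Low sodium, case), d = 1321.
Risk in exposed = 2892/3310 = 0.87372; risk in unexposed = 816/2137 = 0.38184.
RR = 0.87372/0.38184 = 2.28815
AR% = (RR − 1)/RR × 100 = (2.28815 − 1)/2.28815 × 100 = 56.2966%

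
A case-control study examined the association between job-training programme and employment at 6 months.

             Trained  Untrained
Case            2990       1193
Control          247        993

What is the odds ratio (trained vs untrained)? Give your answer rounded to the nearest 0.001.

10.076

Reading the table with exposure as columns: a = 2990 (Trained, case), b = 247 (Trained, non-case), c = 1193 (Untrained, case), d = 993.
OR = (a·d)/(b·c) = (2990 × 993) / (247 × 1193) = 2969070 / 294671 = 10.07588
The odds of employment at 6 months are about 10.08 times as high in the trained group.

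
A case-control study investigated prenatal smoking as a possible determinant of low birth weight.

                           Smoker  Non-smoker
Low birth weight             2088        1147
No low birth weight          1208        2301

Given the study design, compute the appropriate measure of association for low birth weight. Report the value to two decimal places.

3.47

Reading the table with exposure as columns: a = 2088 (Smoker, case), b = 1208 (Smoker, non-case), c = 1147 (Non-smoker, case), d = 2301.
This is a case-control study: participants were sampled on outcome status, so risks in the source population cannot be estimated directly — relative risk is not valid here. The odds ratio is the appropriate measure.
OR = (a·d)/(b·c) = (2088 × 2301) / (1208 × 1147) = 4804488 / 1385576 = 3.46750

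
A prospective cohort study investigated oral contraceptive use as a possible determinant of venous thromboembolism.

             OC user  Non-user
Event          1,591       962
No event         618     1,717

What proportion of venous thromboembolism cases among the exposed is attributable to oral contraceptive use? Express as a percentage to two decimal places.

Reading the table with exposure as columns: a = 1591 (OC user, case), b = 618 (OC user, non-case), c = 962 (Non-user, case), d = 1717.
Risk in exposed = 1591/2209 = 0.72024; risk in unexposed = 962/2679 = 0.35909.
RR = 0.72024/0.35909 = 2.00573
AR% = (RR − 1)/RR × 100 = (2.00573 − 1)/2.00573 × 100 = 50.1428%

50.14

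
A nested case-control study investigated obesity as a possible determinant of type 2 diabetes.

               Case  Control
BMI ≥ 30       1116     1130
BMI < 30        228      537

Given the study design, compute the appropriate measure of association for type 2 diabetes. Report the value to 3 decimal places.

2.326

Cells: a = 1116, b = 1130, c = 228, d = 537.
This is a nested case-control study: participants were sampled on outcome status, so risks in the source population cannot be estimated directly — relative risk is not valid here. The odds ratio is the appropriate measure.
OR = (a·d)/(b·c) = (1116 × 537) / (1130 × 228) = 599292 / 257640 = 2.32608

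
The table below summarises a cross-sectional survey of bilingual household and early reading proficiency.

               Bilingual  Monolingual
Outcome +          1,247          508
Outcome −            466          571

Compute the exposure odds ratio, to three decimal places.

Reading the table with exposure as columns: a = 1247 (Bilingual, case), b = 466 (Bilingual, non-case), c = 508 (Monolingual, case), d = 571.
OR = (a·d)/(b·c) = (1247 × 571) / (466 × 508) = 712037 / 236728 = 3.00783
The odds of early reading proficiency are about 3.01 times as high in the bilingual group.

3.008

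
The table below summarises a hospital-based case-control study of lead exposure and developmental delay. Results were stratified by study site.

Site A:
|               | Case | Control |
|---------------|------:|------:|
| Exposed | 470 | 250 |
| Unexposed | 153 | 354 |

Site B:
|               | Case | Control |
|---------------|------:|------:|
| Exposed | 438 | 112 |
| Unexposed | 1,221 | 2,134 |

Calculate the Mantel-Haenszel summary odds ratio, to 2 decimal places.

5.66

OR_MH = Σ(aᵢdᵢ/nᵢ) / Σ(bᵢcᵢ/nᵢ), where nᵢ is the stratum total.
Stratum 1 (Site A): n = 1227; a·d/n = 470·354/1227 = 135.5990; b·c/n = 250·153/1227 = 31.1736
Stratum 2 (Site B): n = 3905; a·d/n = 438·2134/3905 = 239.3577; b·c/n = 112·1221/3905 = 35.0197
OR_MH = (135.5990 + 239.3577) / (31.1736 + 35.0197) = 374.9568 / 66.1933 = 5.66457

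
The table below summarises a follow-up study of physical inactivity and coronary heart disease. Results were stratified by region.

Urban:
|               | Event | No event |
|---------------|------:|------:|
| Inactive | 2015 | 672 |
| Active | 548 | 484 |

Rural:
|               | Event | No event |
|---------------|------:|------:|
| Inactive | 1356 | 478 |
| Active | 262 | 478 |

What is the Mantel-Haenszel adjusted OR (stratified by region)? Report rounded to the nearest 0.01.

3.48

OR_MH = Σ(aᵢdᵢ/nᵢ) / Σ(bᵢcᵢ/nᵢ), where nᵢ is the stratum total.
Stratum 1 (Urban): n = 3719; a·d/n = 2015·484/3719 = 262.2372; b·c/n = 672·548/3719 = 99.0202
Stratum 2 (Rural): n = 2574; a·d/n = 1356·478/2574 = 251.8135; b·c/n = 478·262/2574 = 48.6542
OR_MH = (262.2372 + 251.8135) / (99.0202 + 48.6542) = 514.0507 / 147.6744 = 3.48097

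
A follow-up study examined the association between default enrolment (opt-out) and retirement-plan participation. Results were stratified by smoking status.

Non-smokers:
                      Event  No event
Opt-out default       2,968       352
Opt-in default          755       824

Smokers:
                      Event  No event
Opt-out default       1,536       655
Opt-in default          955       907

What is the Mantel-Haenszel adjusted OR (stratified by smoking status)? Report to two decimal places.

4.04

OR_MH = Σ(aᵢdᵢ/nᵢ) / Σ(bᵢcᵢ/nᵢ), where nᵢ is the stratum total.
Stratum 1 (Non-smokers): n = 4899; a·d/n = 2968·824/4899 = 499.2105; b·c/n = 352·755/4899 = 54.2478
Stratum 2 (Smokers): n = 4053; a·d/n = 1536·907/4053 = 343.7335; b·c/n = 655·955/4053 = 154.3363
OR_MH = (499.2105 + 343.7335) / (54.2478 + 154.3363) = 842.9440 / 208.5841 = 4.04127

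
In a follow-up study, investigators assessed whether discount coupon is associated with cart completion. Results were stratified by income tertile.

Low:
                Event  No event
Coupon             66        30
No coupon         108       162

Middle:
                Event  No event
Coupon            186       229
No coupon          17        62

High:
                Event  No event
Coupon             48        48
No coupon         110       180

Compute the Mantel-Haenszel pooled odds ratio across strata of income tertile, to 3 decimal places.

2.464

OR_MH = Σ(aᵢdᵢ/nᵢ) / Σ(bᵢcᵢ/nᵢ), where nᵢ is the stratum total.
Stratum 1 (Low): n = 366; a·d/n = 66·162/366 = 29.2131; b·c/n = 30·108/366 = 8.8525
Stratum 2 (Middle): n = 494; a·d/n = 186·62/494 = 23.3441; b·c/n = 229·17/494 = 7.8806
Stratum 3 (High): n = 386; a·d/n = 48·180/386 = 22.3834; b·c/n = 48·110/386 = 13.6788
OR_MH = (29.2131 + 23.3441 + 22.3834) / (8.8525 + 7.8806 + 13.6788) = 74.9407 / 30.4118 = 2.46420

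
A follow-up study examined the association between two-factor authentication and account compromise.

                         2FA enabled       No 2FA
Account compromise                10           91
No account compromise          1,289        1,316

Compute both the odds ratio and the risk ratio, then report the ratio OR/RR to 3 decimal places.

Reading the table with exposure as columns: a = 10 (2FA enabled, case), b = 1289 (2FA enabled, non-case), c = 91 (No 2FA, case), d = 1316.
OR = (10·1316)/(1289·91) = 13160/117299 = 0.11219
Risk in exposed = 10/1299 = 0.00770; risk in unexposed = 91/1407 = 0.06468; RR = 0.11903
OR/RR = 0.11219 / 0.11903 = 0.94258
The outcome is rare in both groups, so OR ≈ RR (ratio near 1).

0.943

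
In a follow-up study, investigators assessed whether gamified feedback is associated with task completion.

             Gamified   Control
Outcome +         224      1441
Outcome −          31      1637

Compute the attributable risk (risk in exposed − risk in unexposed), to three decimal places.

Reading the table with exposure as columns: a = 224 (Gamified, case), b = 31 (Gamified, non-case), c = 1441 (Control, case), d = 1637.
Risk in exposed = 224/255 = 0.878431; risk in unexposed = 1441/3078 = 0.468161.
Risk difference = 0.878431 − 0.468161 = 0.410270

0.410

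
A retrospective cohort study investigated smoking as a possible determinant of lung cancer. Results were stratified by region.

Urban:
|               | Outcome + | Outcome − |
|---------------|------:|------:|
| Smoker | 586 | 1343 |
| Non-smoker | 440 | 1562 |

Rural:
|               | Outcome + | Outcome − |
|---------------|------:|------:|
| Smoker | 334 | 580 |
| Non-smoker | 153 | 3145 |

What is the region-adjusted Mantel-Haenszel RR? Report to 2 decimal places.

RR_MH = Σ(aᵢ·n₀ᵢ/nᵢ) / Σ(cᵢ·n₁ᵢ/nᵢ), with n₁ᵢ = aᵢ+bᵢ (exposed), n₀ᵢ = cᵢ+dᵢ (unexposed), nᵢ = n₁ᵢ+n₀ᵢ.
Stratum 1 (Urban): n₁ = 1929, n₀ = 2002, n = 3931; a·n₀/n = 586·2002/3931 = 298.4411; c·n₁/n = 440·1929/3931 = 215.9145
Stratum 2 (Rural): n₁ = 914, n₀ = 3298, n = 4212; a·n₀/n = 334·3298/4212 = 261.5223; c·n₁/n = 153·914/4212 = 33.2009
RR_MH = (298.4411 + 261.5223) / (215.9145 + 33.2009) = 559.9634 / 249.1154 = 2.24781

2.25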